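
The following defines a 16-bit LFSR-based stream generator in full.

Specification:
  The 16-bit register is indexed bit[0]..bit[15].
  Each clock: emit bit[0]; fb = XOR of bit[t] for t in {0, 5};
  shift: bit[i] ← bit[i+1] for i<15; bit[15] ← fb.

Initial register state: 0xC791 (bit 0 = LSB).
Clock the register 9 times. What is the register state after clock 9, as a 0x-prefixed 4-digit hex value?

reg_0 = 0xC791
clock 1: out=1, reg = 0xE3C8
clock 2: out=0, reg = 0x71E4
clock 3: out=0, reg = 0xB8F2
clock 4: out=0, reg = 0xDC79
clock 5: out=1, reg = 0x6E3C
clock 6: out=0, reg = 0xB71E
clock 7: out=0, reg = 0x5B8F
clock 8: out=1, reg = 0xADC7
clock 9: out=1, reg = 0xD6E3

0xD6E3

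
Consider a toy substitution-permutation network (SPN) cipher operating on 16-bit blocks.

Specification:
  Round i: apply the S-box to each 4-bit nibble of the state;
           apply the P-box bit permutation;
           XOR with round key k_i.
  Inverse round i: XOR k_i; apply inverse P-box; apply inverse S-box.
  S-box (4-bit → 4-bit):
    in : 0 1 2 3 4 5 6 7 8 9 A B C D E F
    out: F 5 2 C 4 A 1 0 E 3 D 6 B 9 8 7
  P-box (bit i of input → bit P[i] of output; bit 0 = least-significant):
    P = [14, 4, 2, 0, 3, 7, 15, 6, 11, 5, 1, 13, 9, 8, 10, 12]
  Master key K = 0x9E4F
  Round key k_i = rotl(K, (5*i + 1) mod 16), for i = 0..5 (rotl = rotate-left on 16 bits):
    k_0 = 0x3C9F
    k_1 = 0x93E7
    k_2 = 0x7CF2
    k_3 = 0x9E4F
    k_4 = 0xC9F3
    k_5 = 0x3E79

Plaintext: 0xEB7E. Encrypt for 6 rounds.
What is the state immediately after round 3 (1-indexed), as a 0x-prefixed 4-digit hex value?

s_0 = plaintext = 0xEB7E
s_1 = Round(s_0, k_0) = 0x2CBC
s_2 = Round(s_1, k_1) = 0x7A56
s_3 = Round(s_2, k_2) = 0x1430
s_4 = Round(s_3, k_3) = 0x5818
s_5 = Round(s_4, k_4) = 0x78CC
s_6 = Round(s_5, k_5) = 0x5E82

0x1430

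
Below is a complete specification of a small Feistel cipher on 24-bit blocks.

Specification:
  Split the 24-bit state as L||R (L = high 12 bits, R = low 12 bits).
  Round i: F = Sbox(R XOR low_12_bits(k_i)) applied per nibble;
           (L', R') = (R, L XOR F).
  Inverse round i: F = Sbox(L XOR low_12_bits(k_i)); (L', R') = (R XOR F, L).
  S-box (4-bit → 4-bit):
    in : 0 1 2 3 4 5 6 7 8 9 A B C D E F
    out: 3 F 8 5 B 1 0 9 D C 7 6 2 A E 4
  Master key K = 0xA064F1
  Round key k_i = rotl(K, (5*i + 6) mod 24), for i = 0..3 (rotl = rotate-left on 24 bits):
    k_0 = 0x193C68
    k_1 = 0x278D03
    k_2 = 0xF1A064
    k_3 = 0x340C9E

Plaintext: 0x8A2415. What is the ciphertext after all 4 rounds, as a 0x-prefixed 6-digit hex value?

0x9B18C7

s_0 = plaintext = 0x8A2415
s_1 = Round(s_0, k_0) = 0x415538
s_2 = Round(s_1, k_1) = 0x538943
s_3 = Round(s_2, k_2) = 0x9439B1
s_4 = Round(s_3, k_3) = 0x9B18C7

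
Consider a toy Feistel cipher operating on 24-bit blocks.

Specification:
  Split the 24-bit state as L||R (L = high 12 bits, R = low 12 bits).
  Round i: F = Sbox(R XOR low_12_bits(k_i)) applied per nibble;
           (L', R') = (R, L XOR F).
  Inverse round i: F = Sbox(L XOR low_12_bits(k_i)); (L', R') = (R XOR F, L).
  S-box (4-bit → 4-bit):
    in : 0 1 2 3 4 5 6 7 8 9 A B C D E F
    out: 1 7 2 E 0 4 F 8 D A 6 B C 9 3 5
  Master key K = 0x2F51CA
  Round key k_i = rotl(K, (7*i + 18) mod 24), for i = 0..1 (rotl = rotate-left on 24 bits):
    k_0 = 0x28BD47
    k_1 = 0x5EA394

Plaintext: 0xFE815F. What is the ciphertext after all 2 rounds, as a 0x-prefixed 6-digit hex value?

s_0 = plaintext = 0xFE815F
s_1 = Round(s_0, k_0) = 0x15F395
s_2 = Round(s_1, k_1) = 0x395048

0x395048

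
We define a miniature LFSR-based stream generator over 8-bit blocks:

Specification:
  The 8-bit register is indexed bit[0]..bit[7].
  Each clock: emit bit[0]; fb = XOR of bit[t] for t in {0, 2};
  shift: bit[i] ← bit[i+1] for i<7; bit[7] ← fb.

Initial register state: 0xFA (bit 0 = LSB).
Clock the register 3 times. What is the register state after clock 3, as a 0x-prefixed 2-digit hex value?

reg_0 = 0xFA
clock 1: out=0, reg = 0x7D
clock 2: out=1, reg = 0x3E
clock 3: out=0, reg = 0x9F

0x9F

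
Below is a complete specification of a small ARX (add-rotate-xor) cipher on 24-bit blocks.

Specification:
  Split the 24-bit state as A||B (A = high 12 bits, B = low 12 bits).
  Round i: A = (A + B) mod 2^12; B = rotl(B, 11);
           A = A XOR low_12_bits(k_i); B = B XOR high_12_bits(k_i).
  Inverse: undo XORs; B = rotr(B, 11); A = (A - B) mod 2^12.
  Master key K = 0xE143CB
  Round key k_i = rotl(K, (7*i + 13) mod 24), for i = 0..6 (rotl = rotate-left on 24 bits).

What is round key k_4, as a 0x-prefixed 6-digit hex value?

K = 0xE143CB
k_0 = rotl(K, (7*0+13) mod 24) = rotl(K, 13) = 0x797C28
k_1 = rotl(K, (7*1+13) mod 24) = rotl(K, 20) = 0xBE143C
k_2 = rotl(K, (7*2+13) mod 24) = rotl(K, 3) = 0x0A1E5F
k_3 = rotl(K, (7*3+13) mod 24) = rotl(K, 10) = 0x0F2F85
k_4 = rotl(K, (7*4+13) mod 24) = rotl(K, 17) = 0x97C287

0x97C287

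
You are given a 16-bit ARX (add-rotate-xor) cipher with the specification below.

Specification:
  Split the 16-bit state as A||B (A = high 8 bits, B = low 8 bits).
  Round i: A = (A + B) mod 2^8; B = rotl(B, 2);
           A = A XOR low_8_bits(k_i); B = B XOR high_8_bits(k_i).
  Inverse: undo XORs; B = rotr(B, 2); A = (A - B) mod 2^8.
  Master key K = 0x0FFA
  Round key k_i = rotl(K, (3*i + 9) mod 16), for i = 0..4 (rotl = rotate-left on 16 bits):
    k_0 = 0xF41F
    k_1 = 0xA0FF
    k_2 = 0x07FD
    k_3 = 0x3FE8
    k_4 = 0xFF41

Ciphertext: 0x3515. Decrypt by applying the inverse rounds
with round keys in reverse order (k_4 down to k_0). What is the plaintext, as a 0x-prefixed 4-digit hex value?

0x73AE

s_0 = ciphertext = 0x3515
s_1 = InvRound(s_0, k_4) = 0xBABA
s_2 = InvRound(s_1, k_3) = 0xF161
s_3 = InvRound(s_2, k_2) = 0x7399
s_4 = InvRound(s_3, k_1) = 0x3E4E
s_5 = InvRound(s_4, k_0) = 0x73AE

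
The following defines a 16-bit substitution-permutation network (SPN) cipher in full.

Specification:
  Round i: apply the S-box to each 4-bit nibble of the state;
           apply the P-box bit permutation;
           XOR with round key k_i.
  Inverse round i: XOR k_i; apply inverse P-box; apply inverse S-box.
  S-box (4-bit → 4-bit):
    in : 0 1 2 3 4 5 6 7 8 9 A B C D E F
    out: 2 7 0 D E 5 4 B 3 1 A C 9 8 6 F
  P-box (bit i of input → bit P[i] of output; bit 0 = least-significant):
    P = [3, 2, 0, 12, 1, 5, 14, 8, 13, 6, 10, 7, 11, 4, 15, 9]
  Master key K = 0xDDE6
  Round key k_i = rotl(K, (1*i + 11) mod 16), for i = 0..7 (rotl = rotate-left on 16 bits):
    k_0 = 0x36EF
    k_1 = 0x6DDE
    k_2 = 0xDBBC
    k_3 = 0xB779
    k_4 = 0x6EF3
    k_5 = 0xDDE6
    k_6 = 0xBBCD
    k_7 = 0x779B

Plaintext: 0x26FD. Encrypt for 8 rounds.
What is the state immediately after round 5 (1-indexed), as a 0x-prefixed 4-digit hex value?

s_0 = plaintext = 0x26FD
s_1 = Round(s_0, k_0) = 0x63CD
s_2 = Round(s_1, k_1) = 0xD85C
s_3 = Round(s_2, k_2) = 0xA9F6
s_4 = Round(s_3, k_3) = 0xD44A
s_5 = Round(s_4, k_4) = 0x3917
s_6 = Round(s_5, k_5) = 0x27C8
s_7 = Round(s_6, k_6) = 0x9A03
s_8 = Round(s_7, k_7) = 0x6F72

0x3917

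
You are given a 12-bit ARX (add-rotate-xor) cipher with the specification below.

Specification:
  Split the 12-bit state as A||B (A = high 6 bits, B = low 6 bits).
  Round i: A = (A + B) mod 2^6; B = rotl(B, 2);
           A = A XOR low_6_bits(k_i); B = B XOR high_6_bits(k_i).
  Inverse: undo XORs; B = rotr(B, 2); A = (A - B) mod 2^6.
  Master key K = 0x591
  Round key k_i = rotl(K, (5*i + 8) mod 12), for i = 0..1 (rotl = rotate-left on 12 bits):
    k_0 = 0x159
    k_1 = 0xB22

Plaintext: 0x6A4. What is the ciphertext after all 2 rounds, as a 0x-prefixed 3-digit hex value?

s_0 = plaintext = 0x6A4
s_1 = Round(s_0, k_0) = 0x9D7
s_2 = Round(s_1, k_1) = 0x731

0x731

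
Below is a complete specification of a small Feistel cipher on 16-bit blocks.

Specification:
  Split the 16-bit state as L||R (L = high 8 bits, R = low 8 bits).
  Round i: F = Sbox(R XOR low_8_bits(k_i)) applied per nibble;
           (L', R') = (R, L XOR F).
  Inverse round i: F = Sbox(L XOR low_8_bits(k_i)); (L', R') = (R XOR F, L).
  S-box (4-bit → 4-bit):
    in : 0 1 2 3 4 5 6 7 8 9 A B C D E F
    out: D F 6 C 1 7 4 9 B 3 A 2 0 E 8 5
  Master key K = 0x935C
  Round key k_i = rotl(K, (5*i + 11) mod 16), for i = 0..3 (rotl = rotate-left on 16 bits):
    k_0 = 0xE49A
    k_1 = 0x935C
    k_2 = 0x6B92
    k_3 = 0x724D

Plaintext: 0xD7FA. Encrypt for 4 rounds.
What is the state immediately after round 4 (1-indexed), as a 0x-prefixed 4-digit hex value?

0xDAC7

s_0 = plaintext = 0xD7FA
s_1 = Round(s_0, k_0) = 0xFA9A
s_2 = Round(s_1, k_1) = 0x9AFE
s_3 = Round(s_2, k_2) = 0xFEDA
s_4 = Round(s_3, k_3) = 0xDAC7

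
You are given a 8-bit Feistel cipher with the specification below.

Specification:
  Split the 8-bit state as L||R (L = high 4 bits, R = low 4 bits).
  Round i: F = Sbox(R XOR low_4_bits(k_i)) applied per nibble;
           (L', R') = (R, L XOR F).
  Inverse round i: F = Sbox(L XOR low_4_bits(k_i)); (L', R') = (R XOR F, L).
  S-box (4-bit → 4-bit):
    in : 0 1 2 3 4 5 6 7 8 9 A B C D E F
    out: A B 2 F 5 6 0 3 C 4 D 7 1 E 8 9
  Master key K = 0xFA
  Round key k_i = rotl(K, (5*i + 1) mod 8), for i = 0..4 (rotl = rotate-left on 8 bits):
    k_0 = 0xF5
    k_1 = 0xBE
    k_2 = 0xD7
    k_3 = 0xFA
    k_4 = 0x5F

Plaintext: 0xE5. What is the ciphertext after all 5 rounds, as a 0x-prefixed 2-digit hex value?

0xB8

s_0 = plaintext = 0xE5
s_1 = Round(s_0, k_0) = 0x54
s_2 = Round(s_1, k_1) = 0x48
s_3 = Round(s_2, k_2) = 0x8D
s_4 = Round(s_3, k_3) = 0xDB
s_5 = Round(s_4, k_4) = 0xB8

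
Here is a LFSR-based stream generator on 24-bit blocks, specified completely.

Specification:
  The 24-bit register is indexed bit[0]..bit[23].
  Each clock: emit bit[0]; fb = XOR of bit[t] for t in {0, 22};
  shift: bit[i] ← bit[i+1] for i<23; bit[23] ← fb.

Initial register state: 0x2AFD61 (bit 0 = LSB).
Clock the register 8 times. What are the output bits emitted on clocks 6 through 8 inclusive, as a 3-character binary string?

reg_0 = 0x2AFD61
clock 1: out=1, reg = 0x957EB0
clock 2: out=0, reg = 0x4ABF58
clock 3: out=0, reg = 0xA55FAC
clock 4: out=0, reg = 0x52AFD6
clock 5: out=0, reg = 0xA957EB
clock 6: out=1, reg = 0xD4ABF5
clock 7: out=1, reg = 0x6A55FA
clock 8: out=0, reg = 0xB52AFD

110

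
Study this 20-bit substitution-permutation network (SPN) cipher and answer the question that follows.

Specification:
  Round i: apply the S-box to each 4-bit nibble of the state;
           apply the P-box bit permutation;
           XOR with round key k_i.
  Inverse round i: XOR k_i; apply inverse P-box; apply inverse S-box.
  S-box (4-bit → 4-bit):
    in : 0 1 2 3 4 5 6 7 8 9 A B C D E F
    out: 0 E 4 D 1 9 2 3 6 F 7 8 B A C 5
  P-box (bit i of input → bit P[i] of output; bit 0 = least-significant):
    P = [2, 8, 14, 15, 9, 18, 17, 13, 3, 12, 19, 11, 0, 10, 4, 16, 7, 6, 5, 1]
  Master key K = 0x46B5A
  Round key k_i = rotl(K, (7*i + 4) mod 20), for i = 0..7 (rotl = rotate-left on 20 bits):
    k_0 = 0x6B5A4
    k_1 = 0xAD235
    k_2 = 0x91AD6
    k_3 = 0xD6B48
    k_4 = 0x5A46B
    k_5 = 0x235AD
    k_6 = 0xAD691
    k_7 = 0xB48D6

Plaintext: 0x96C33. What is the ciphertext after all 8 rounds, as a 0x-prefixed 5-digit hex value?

s_0 = plaintext = 0x96C33
s_1 = Round(s_0, k_0) = 0x44B4A
s_2 = Round(s_1, k_1) = 0xA99B0
s_3 = Round(s_2, k_2) = 0x0262F
s_4 = Round(s_3, k_3) = 0xF3B5C
s_5 = Round(s_4, k_4) = 0x40FDE
s_6 = Round(s_5, k_5) = 0xED525
s_7 = Round(s_6, k_6) = 0x95ABF
s_8 = Round(s_7, k_7) = 0x23839

0x23839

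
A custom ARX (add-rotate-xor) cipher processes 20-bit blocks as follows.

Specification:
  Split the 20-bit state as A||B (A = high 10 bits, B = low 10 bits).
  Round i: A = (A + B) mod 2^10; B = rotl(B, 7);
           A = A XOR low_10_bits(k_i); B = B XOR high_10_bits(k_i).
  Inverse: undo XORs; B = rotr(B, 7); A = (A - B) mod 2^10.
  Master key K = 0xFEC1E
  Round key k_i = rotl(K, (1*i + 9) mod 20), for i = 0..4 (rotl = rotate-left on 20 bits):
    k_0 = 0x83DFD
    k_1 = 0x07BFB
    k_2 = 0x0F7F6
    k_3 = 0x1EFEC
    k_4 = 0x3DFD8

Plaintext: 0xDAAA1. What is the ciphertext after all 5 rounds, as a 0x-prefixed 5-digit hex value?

0x31522

s_0 = plaintext = 0xDAAA1
s_1 = Round(s_0, k_0) = 0xFDADB
s_2 = Round(s_1, k_1) = 0x4A9C5
s_3 = Round(s_2, k_2) = 0x46685
s_4 = Round(s_3, k_3) = 0x1CAAB
s_5 = Round(s_4, k_4) = 0x31522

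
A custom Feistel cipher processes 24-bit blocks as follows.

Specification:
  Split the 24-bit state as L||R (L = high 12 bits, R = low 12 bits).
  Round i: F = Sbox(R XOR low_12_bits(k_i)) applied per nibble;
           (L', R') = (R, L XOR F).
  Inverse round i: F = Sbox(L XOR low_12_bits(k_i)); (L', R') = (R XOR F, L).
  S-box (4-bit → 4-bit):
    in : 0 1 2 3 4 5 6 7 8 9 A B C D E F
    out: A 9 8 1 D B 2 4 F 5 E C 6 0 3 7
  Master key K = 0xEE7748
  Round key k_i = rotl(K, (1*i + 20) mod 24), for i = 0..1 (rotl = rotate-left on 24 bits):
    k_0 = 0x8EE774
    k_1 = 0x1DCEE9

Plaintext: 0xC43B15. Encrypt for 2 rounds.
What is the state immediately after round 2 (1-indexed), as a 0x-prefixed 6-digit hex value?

0xA6A6E4

s_0 = plaintext = 0xC43B15
s_1 = Round(s_0, k_0) = 0xB15A6A
s_2 = Round(s_1, k_1) = 0xA6A6E4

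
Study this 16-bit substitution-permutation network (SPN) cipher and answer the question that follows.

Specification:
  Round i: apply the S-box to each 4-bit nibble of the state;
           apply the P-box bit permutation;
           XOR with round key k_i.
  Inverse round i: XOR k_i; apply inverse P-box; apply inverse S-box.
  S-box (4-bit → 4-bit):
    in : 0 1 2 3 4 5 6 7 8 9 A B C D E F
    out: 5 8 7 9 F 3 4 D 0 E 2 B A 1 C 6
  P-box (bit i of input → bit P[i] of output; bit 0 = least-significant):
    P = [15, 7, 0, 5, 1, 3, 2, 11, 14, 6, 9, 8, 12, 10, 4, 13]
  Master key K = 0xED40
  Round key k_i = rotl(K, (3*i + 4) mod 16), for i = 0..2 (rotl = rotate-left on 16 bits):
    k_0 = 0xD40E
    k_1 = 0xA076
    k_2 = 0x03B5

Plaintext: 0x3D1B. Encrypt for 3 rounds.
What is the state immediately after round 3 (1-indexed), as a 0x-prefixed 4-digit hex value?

0x7772

s_0 = plaintext = 0x3D1B
s_1 = Round(s_0, k_0) = 0x2CAE
s_2 = Round(s_1, k_1) = 0xB50F
s_3 = Round(s_2, k_2) = 0x7772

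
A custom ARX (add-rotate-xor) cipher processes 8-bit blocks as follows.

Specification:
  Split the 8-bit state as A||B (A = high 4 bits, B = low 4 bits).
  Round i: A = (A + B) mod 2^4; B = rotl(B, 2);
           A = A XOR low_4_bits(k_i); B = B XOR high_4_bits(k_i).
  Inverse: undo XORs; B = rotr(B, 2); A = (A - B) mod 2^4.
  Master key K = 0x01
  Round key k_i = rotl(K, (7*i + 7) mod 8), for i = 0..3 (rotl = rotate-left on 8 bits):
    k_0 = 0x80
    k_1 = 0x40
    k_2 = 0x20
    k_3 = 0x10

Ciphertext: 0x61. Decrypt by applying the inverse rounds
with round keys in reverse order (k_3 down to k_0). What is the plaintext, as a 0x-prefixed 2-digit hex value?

0xDE

s_0 = ciphertext = 0x61
s_1 = InvRound(s_0, k_3) = 0x60
s_2 = InvRound(s_1, k_2) = 0xE8
s_3 = InvRound(s_2, k_1) = 0xB3
s_4 = InvRound(s_3, k_0) = 0xDE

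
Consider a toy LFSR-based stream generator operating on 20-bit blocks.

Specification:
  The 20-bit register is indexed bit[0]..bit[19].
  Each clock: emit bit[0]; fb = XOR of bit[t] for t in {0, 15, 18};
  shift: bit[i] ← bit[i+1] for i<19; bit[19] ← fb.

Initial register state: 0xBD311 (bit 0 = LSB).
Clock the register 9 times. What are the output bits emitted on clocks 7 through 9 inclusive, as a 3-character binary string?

reg_0 = 0xBD311
clock 1: out=1, reg = 0x5E988
clock 2: out=0, reg = 0x2F4C4
clock 3: out=0, reg = 0x97A62
clock 4: out=0, reg = 0x4BD31
clock 5: out=1, reg = 0xA5E98
clock 6: out=0, reg = 0x52F4C
clock 7: out=0, reg = 0xA97A6
clock 8: out=0, reg = 0xD4BD3
clock 9: out=1, reg = 0x6A5E9

001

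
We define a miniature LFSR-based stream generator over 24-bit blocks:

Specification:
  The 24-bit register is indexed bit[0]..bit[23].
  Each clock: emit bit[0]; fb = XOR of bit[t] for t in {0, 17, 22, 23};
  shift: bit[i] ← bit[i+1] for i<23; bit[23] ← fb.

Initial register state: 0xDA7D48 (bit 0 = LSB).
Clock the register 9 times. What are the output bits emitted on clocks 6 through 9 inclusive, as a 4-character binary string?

reg_0 = 0xDA7D48
clock 1: out=0, reg = 0xED3EA4
clock 2: out=0, reg = 0x769F52
clock 3: out=0, reg = 0x3B4FA9
clock 4: out=1, reg = 0x1DA7D4
clock 5: out=0, reg = 0x0ED3EA
clock 6: out=0, reg = 0x8769F5
clock 7: out=1, reg = 0xC3B4FA
clock 8: out=0, reg = 0xE1DA7D
clock 9: out=1, reg = 0xF0ED3E

0101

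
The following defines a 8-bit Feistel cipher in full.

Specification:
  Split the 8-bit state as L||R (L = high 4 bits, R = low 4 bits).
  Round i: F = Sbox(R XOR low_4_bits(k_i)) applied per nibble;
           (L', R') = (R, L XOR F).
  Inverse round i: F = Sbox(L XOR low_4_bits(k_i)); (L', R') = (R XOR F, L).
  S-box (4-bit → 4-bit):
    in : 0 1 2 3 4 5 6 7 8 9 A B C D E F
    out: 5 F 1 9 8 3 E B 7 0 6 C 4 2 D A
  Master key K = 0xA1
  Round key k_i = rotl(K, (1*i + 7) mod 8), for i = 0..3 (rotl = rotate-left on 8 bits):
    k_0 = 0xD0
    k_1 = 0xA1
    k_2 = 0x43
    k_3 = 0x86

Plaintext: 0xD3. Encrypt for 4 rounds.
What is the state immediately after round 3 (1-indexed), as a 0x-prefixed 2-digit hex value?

0x0D

s_0 = plaintext = 0xD3
s_1 = Round(s_0, k_0) = 0x34
s_2 = Round(s_1, k_1) = 0x40
s_3 = Round(s_2, k_2) = 0x0D
s_4 = Round(s_3, k_3) = 0xDC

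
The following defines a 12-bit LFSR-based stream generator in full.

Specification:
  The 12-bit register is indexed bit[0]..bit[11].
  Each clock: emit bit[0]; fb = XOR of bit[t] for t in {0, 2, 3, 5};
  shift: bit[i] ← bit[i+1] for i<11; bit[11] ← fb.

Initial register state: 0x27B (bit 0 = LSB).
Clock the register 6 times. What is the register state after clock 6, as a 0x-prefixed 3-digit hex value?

0xE49

reg_0 = 0x27B
clock 1: out=1, reg = 0x93D
clock 2: out=1, reg = 0x49E
clock 3: out=0, reg = 0x24F
clock 4: out=1, reg = 0x927
clock 5: out=1, reg = 0xC93
clock 6: out=1, reg = 0xE49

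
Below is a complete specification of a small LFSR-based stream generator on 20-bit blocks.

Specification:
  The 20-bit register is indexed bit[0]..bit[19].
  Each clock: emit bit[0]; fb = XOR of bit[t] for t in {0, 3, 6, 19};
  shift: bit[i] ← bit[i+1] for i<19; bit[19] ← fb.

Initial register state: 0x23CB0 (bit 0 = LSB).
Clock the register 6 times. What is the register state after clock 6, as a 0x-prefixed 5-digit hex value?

0x308F2

reg_0 = 0x23CB0
clock 1: out=0, reg = 0x11E58
clock 2: out=0, reg = 0x08F2C
clock 3: out=0, reg = 0x84796
clock 4: out=0, reg = 0xC23CB
clock 5: out=1, reg = 0x611E5
clock 6: out=1, reg = 0x308F2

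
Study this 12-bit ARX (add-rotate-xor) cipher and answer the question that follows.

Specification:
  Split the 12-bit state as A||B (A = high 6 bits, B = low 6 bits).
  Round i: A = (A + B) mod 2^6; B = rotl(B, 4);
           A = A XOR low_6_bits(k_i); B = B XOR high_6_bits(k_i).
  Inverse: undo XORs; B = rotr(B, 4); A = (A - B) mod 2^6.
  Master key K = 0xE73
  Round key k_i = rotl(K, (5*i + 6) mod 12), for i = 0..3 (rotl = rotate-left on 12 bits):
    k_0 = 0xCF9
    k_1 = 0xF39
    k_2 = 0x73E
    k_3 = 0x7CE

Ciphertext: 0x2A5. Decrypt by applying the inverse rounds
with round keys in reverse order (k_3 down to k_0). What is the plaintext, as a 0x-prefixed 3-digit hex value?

s_0 = ciphertext = 0x2A5
s_1 = InvRound(s_0, k_3) = 0x66B
s_2 = InvRound(s_1, k_2) = 0x21F
s_3 = InvRound(s_2, k_1) = 0x8CE
s_4 = InvRound(s_3, k_0) = 0x8F7

0x8F7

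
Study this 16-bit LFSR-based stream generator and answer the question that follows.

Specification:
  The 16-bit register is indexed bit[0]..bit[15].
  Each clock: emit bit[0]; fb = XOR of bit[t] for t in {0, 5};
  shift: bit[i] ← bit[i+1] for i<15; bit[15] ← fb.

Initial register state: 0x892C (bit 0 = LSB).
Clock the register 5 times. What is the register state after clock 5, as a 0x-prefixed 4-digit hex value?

reg_0 = 0x892C
clock 1: out=0, reg = 0xC496
clock 2: out=0, reg = 0x624B
clock 3: out=1, reg = 0xB125
clock 4: out=1, reg = 0x5892
clock 5: out=0, reg = 0x2C49

0x2C49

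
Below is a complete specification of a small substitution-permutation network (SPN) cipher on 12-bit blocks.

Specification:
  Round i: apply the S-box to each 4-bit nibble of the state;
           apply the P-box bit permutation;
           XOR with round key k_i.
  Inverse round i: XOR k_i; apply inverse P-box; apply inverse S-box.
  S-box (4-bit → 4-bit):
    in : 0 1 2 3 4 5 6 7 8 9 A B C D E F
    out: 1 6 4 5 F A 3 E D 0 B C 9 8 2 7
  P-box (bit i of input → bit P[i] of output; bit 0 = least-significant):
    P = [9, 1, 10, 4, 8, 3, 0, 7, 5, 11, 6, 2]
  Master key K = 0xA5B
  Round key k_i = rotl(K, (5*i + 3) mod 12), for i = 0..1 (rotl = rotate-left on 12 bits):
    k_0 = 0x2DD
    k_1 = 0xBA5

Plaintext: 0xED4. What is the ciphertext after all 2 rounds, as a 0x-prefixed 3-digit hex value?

0xC0A

s_0 = plaintext = 0xED4
s_1 = Round(s_0, k_0) = 0xC4F
s_2 = Round(s_1, k_1) = 0xC0A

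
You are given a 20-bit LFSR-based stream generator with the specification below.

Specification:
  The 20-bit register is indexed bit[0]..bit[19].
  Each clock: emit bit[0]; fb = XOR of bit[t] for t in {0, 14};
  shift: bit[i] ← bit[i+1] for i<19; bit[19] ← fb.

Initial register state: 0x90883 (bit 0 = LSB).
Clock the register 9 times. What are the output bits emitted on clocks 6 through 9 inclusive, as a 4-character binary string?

reg_0 = 0x90883
clock 1: out=1, reg = 0xC8441
clock 2: out=1, reg = 0xE4220
clock 3: out=0, reg = 0xF2110
clock 4: out=0, reg = 0x79088
clock 5: out=0, reg = 0x3C844
clock 6: out=0, reg = 0x9E422
clock 7: out=0, reg = 0xCF211
clock 8: out=1, reg = 0x67908
clock 9: out=0, reg = 0xB3C84

0010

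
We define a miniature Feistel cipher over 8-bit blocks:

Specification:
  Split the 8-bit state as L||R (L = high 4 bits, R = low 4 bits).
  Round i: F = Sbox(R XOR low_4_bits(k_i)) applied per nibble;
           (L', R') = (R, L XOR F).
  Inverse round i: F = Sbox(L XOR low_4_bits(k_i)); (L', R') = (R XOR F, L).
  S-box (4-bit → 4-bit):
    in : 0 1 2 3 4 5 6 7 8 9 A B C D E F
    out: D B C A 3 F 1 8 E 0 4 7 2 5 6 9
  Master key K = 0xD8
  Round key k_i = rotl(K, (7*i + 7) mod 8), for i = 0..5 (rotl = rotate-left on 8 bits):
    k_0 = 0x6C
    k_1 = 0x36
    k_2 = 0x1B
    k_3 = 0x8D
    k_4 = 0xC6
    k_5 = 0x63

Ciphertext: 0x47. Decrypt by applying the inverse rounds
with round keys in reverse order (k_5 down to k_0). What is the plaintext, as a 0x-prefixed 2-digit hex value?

0x94

s_0 = ciphertext = 0x47
s_1 = InvRound(s_0, k_5) = 0xF4
s_2 = InvRound(s_1, k_4) = 0x4F
s_3 = InvRound(s_2, k_3) = 0xF4
s_4 = InvRound(s_3, k_2) = 0x7F
s_5 = InvRound(s_4, k_1) = 0x47
s_6 = InvRound(s_5, k_0) = 0x94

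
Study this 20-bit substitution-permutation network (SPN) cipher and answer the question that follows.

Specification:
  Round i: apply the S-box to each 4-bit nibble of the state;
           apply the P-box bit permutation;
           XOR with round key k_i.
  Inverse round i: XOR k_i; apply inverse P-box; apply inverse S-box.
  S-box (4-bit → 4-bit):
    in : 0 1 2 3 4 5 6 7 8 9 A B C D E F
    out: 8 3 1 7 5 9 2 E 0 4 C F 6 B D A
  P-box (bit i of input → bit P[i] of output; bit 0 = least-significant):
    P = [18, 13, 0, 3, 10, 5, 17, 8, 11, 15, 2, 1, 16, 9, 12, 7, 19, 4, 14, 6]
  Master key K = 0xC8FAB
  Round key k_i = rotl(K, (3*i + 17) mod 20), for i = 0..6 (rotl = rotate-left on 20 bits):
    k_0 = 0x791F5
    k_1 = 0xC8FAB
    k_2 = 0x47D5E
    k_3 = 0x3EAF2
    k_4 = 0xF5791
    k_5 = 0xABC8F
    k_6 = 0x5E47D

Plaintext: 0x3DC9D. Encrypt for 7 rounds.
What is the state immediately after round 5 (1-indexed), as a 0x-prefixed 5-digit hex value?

0xD800C

s_0 = plaintext = 0x3DC9D
s_1 = Round(s_0, k_0) = 0x87369
s_2 = Round(s_1, k_1) = 0xC150E
s_3 = Round(s_2, k_2) = 0x13645
s_4 = Round(s_3, k_3) = 0xC7CEA
s_5 = Round(s_4, k_4) = 0xD800C
s_6 = Round(s_5, k_5) = 0x29DDC
s_7 = Round(s_6, k_6) = 0xD595E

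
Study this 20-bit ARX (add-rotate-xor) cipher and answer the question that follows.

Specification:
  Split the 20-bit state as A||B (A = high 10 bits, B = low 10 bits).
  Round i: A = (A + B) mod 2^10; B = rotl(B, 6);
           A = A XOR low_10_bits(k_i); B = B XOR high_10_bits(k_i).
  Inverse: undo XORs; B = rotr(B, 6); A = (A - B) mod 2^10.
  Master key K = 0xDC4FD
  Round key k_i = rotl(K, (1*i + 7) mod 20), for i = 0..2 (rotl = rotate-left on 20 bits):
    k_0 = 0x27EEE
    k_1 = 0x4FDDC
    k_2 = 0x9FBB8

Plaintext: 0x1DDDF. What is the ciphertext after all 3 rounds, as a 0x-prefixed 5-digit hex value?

s_0 = plaintext = 0x1DDDF
s_1 = Round(s_0, k_0) = 0x2E342
s_2 = Round(s_1, k_1) = 0x8998B
s_3 = Round(s_2, k_2) = 0x024A6

0x024A6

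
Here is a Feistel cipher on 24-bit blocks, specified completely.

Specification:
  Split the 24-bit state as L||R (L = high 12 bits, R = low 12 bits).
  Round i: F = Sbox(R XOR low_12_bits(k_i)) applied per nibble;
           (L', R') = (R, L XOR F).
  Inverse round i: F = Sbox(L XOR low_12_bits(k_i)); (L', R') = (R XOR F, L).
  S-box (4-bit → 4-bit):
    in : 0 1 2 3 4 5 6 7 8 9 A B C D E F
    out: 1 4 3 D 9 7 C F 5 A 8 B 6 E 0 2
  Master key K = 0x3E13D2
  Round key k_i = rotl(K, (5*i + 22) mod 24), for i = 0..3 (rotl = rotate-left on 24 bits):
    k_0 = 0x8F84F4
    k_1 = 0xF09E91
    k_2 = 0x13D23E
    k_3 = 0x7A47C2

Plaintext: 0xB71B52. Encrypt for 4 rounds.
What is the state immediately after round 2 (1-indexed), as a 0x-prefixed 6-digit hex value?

0x9FD494

s_0 = plaintext = 0xB71B52
s_1 = Round(s_0, k_0) = 0xB529FD
s_2 = Round(s_1, k_1) = 0x9FD494
s_3 = Round(s_2, k_2) = 0x494575
s_4 = Round(s_3, k_3) = 0x57572B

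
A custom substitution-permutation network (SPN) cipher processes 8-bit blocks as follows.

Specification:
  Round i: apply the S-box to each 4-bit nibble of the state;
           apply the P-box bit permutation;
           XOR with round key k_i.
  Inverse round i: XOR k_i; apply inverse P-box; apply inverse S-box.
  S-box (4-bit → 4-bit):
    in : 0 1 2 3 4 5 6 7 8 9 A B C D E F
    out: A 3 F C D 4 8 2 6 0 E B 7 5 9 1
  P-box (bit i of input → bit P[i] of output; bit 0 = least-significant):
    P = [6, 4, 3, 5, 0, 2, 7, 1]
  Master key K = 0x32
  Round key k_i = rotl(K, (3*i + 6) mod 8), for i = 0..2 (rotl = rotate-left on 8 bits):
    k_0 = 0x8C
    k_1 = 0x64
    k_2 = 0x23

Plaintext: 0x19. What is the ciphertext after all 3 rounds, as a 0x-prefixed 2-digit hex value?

s_0 = plaintext = 0x19
s_1 = Round(s_0, k_0) = 0x89
s_2 = Round(s_1, k_1) = 0xE0
s_3 = Round(s_2, k_2) = 0x10

0x10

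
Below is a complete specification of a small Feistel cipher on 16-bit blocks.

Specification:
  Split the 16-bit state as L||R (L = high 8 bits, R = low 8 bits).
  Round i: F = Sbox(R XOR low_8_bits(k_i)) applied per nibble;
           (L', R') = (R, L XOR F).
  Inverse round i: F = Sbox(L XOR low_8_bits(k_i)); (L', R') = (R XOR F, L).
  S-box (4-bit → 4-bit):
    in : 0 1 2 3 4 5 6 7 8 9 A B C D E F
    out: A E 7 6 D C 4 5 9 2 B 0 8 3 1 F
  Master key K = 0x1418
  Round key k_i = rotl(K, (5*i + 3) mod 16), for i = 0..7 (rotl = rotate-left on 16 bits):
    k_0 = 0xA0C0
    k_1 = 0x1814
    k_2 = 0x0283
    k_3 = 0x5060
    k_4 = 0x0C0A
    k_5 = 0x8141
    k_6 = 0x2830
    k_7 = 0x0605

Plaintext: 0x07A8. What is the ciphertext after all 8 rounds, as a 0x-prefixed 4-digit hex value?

0x9C25

s_0 = plaintext = 0x07A8
s_1 = Round(s_0, k_0) = 0xA84E
s_2 = Round(s_1, k_1) = 0x4E63
s_3 = Round(s_2, k_2) = 0x6354
s_4 = Round(s_3, k_3) = 0x540E
s_5 = Round(s_4, k_4) = 0x0EF9
s_6 = Round(s_5, k_5) = 0xF907
s_7 = Round(s_6, k_6) = 0x079C
s_8 = Round(s_7, k_7) = 0x9C25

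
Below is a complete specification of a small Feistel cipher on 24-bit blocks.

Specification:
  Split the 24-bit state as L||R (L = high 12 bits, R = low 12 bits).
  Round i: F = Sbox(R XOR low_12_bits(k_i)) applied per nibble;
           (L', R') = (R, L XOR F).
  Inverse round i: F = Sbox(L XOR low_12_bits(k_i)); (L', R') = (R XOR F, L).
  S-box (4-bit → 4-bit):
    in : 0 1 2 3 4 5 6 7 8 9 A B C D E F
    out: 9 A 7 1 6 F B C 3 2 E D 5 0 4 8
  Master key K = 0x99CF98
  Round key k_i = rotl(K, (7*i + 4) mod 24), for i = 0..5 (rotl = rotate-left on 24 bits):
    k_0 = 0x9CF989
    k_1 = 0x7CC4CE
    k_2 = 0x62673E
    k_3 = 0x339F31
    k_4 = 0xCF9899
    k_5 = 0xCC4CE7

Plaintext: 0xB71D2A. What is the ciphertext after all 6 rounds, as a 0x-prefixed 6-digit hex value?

s_0 = plaintext = 0xB71D2A
s_1 = Round(s_0, k_0) = 0xD2AD90
s_2 = Round(s_1, k_1) = 0xD90FDE
s_3 = Round(s_2, k_2) = 0xFDEED9
s_4 = Round(s_3, k_3) = 0xED959D
s_5 = Round(s_4, k_4) = 0x59DE4F
s_6 = Round(s_5, k_5) = 0xE4F27E

0xE4F27E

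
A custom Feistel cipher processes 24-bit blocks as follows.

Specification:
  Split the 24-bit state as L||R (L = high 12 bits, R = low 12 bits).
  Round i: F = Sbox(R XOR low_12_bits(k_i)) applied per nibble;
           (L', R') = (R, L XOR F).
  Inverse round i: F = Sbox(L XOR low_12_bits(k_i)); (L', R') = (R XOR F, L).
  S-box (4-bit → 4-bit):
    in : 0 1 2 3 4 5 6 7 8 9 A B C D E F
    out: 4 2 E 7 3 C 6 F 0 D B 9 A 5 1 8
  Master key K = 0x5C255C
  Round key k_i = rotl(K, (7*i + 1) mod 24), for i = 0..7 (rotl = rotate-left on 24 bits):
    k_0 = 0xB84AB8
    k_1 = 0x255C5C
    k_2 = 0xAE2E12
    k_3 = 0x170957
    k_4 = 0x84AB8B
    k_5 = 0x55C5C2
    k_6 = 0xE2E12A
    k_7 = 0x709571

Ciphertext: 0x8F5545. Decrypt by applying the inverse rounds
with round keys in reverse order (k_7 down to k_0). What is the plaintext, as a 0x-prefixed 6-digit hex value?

0x280E41

s_0 = ciphertext = 0x8F5545
s_1 = InvRound(s_0, k_7) = 0x0468F5
s_2 = InvRound(s_1, k_6) = 0xA9F046
s_3 = InvRound(s_2, k_5) = 0x883A9F
s_4 = InvRound(s_3, k_4) = 0xDDF883
s_5 = InvRound(s_4, k_3) = 0xB83DDF
s_6 = InvRound(s_5, k_2) = 0x10DB83
s_7 = InvRound(s_6, k_1) = 0xE4110D
s_8 = InvRound(s_7, k_0) = 0x280E41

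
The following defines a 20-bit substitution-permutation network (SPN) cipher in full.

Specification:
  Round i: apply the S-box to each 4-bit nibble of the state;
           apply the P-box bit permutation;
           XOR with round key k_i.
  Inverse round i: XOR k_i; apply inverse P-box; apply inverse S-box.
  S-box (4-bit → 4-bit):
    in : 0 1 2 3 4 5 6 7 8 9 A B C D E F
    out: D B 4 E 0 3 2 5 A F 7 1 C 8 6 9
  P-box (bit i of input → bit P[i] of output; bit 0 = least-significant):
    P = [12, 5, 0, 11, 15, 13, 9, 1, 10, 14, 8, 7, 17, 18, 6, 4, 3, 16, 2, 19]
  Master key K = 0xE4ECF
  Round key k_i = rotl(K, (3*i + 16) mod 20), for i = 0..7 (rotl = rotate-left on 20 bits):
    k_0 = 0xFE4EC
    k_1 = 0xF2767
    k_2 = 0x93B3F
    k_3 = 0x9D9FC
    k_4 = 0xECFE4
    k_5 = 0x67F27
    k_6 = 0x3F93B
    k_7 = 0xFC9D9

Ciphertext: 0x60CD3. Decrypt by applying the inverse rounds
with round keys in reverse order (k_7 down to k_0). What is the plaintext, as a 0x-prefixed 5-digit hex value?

s_0 = ciphertext = 0x60CD3
s_1 = InvRound(s_0, k_7) = 0x14AF4
s_2 = InvRound(s_1, k_6) = 0x77C97
s_3 = InvRound(s_2, k_5) = 0x6DC26
s_4 = InvRound(s_3, k_4) = 0xD2CCB
s_5 = InvRound(s_4, k_3) = 0x28A1A
s_6 = InvRound(s_5, k_2) = 0x3B25A
s_7 = InvRound(s_6, k_1) = 0x087BA
s_8 = InvRound(s_7, k_0) = 0x39E34

0x39E34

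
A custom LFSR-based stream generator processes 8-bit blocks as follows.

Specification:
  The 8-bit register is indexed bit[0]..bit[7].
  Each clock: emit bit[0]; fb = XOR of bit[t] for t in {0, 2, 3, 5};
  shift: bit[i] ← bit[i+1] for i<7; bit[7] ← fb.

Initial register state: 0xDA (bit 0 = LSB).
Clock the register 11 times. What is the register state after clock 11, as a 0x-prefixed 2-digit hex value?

reg_0 = 0xDA
clock 1: out=0, reg = 0xED
clock 2: out=1, reg = 0x76
clock 3: out=0, reg = 0x3B
clock 4: out=1, reg = 0x9D
clock 5: out=1, reg = 0xCE
clock 6: out=0, reg = 0x67
clock 7: out=1, reg = 0xB3
clock 8: out=1, reg = 0x59
clock 9: out=1, reg = 0x2C
clock 10: out=0, reg = 0x96
clock 11: out=0, reg = 0xCB

0xCB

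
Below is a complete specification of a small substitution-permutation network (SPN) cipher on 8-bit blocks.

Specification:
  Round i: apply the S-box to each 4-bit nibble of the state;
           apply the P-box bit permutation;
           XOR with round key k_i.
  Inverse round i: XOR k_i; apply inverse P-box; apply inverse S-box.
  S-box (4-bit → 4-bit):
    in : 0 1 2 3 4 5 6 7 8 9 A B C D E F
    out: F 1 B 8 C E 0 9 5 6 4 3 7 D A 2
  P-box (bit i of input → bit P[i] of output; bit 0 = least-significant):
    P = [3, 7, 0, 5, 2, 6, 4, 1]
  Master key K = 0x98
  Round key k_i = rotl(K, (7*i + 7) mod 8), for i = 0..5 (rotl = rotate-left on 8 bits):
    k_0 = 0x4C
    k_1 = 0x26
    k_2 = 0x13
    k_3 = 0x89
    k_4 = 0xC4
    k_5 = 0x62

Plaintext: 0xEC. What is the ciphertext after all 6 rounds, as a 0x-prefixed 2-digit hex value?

s_0 = plaintext = 0xEC
s_1 = Round(s_0, k_0) = 0x87
s_2 = Round(s_1, k_1) = 0x1A
s_3 = Round(s_2, k_2) = 0x16
s_4 = Round(s_3, k_3) = 0x8D
s_5 = Round(s_4, k_4) = 0xF9
s_6 = Round(s_5, k_5) = 0xA3

0xA3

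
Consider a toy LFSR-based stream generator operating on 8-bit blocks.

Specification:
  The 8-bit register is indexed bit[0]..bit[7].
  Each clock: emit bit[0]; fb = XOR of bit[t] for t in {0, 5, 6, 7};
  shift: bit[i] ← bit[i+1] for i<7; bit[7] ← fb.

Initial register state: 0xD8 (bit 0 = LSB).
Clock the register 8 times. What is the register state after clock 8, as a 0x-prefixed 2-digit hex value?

reg_0 = 0xD8
clock 1: out=0, reg = 0x6C
clock 2: out=0, reg = 0x36
clock 3: out=0, reg = 0x9B
clock 4: out=1, reg = 0x4D
clock 5: out=1, reg = 0x26
clock 6: out=0, reg = 0x93
clock 7: out=1, reg = 0x49
clock 8: out=1, reg = 0x24

0x24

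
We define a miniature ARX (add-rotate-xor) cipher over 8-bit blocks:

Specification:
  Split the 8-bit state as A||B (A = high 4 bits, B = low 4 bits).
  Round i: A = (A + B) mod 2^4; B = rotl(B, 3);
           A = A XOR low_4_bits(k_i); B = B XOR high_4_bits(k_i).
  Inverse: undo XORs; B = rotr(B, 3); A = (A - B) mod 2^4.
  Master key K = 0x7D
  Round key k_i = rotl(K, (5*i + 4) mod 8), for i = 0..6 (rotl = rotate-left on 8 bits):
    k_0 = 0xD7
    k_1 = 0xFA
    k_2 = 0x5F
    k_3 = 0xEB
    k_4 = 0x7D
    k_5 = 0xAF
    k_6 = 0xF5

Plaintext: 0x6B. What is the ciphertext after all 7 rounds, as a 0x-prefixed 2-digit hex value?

0x20

s_0 = plaintext = 0x6B
s_1 = Round(s_0, k_0) = 0x60
s_2 = Round(s_1, k_1) = 0xCF
s_3 = Round(s_2, k_2) = 0x4A
s_4 = Round(s_3, k_3) = 0x5B
s_5 = Round(s_4, k_4) = 0xDA
s_6 = Round(s_5, k_5) = 0x8F
s_7 = Round(s_6, k_6) = 0x20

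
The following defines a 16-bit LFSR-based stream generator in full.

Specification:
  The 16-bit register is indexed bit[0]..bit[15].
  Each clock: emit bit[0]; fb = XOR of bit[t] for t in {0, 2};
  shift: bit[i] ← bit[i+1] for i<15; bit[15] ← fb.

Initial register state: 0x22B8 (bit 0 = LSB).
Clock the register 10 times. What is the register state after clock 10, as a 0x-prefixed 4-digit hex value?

reg_0 = 0x22B8
clock 1: out=0, reg = 0x115C
clock 2: out=0, reg = 0x88AE
clock 3: out=0, reg = 0xC457
clock 4: out=1, reg = 0x622B
clock 5: out=1, reg = 0xB115
clock 6: out=1, reg = 0x588A
clock 7: out=0, reg = 0x2C45
clock 8: out=1, reg = 0x1622
clock 9: out=0, reg = 0x0B11
clock 10: out=1, reg = 0x8588

0x8588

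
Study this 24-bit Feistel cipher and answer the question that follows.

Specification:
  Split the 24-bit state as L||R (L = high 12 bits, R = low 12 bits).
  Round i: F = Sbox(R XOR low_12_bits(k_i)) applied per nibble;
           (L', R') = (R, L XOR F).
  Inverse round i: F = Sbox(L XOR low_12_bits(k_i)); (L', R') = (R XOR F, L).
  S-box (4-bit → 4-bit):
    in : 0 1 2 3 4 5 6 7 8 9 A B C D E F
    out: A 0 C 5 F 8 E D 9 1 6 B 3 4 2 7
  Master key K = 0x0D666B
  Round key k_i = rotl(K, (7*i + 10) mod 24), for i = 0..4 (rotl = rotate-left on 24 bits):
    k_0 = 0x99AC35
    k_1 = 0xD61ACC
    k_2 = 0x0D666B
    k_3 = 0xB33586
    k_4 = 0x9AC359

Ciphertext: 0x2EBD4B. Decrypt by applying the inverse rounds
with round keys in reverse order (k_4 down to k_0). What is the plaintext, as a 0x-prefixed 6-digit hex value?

s_0 = ciphertext = 0x2EBD4B
s_1 = InvRound(s_0, k_4) = 0xDF72EB
s_2 = InvRound(s_1, k_3) = 0xB3BDF7
s_3 = InvRound(s_2, k_2) = 0x97DB3B
s_4 = InvRound(s_3, k_1) = 0xE8B97D
s_5 = InvRound(s_4, k_0) = 0x5CFE8B

0x5CFE8B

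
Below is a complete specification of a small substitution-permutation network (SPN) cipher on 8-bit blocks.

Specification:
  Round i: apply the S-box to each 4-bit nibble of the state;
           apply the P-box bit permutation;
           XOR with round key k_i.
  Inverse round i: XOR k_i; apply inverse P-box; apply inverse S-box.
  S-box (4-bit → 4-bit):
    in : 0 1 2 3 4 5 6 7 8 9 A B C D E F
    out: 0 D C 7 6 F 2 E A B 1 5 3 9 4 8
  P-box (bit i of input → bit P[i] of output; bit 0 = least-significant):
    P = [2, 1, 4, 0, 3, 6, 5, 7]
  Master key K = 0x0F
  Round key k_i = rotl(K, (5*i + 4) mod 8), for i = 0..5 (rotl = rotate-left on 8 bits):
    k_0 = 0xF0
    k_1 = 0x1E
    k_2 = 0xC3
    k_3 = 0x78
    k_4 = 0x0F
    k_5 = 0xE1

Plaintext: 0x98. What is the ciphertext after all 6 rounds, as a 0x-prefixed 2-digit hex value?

0x58

s_0 = plaintext = 0x98
s_1 = Round(s_0, k_0) = 0x3B
s_2 = Round(s_1, k_1) = 0x62
s_3 = Round(s_2, k_2) = 0x92
s_4 = Round(s_3, k_3) = 0xA1
s_5 = Round(s_4, k_4) = 0x12
s_6 = Round(s_5, k_5) = 0x58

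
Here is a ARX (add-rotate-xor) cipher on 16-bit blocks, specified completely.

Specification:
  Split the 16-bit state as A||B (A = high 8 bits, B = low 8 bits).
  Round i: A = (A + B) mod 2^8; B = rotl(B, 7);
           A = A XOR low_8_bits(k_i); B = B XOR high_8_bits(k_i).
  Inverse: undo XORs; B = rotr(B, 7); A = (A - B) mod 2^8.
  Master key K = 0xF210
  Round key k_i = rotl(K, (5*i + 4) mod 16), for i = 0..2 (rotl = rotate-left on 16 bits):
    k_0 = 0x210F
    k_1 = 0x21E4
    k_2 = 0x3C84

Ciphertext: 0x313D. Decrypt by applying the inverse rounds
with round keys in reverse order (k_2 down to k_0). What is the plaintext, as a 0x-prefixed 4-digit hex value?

s_0 = ciphertext = 0x313D
s_1 = InvRound(s_0, k_2) = 0xB302
s_2 = InvRound(s_1, k_1) = 0x1146
s_3 = InvRound(s_2, k_0) = 0x50CE

0x50CE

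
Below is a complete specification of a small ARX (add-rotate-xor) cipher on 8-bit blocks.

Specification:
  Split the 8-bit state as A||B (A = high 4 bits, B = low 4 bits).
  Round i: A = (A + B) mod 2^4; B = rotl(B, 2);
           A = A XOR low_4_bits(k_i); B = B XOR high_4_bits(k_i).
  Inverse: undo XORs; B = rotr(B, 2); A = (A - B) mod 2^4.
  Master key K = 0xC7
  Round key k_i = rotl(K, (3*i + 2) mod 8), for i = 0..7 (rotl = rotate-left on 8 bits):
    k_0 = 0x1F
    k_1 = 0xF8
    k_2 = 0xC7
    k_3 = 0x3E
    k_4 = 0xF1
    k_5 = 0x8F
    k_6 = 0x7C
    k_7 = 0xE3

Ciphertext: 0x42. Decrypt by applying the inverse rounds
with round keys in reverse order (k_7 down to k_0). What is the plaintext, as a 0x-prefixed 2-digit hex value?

s_0 = ciphertext = 0x42
s_1 = InvRound(s_0, k_7) = 0x43
s_2 = InvRound(s_1, k_6) = 0x71
s_3 = InvRound(s_2, k_5) = 0x26
s_4 = InvRound(s_3, k_4) = 0xD6
s_5 = InvRound(s_4, k_3) = 0xE5
s_6 = InvRound(s_5, k_2) = 0x36
s_7 = InvRound(s_6, k_1) = 0x56
s_8 = InvRound(s_7, k_0) = 0xDD

0xDD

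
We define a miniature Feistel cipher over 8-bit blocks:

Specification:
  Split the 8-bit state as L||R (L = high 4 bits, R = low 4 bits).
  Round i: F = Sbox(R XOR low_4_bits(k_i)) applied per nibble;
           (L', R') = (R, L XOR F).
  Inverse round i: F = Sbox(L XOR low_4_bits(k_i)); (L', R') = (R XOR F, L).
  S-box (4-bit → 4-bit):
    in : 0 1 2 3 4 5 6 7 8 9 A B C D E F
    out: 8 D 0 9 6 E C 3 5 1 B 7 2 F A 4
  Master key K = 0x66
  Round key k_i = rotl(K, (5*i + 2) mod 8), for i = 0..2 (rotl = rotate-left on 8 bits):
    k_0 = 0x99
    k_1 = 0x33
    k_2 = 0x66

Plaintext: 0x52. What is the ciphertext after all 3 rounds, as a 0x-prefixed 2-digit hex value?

0xF3

s_0 = plaintext = 0x52
s_1 = Round(s_0, k_0) = 0x22
s_2 = Round(s_1, k_1) = 0x2F
s_3 = Round(s_2, k_2) = 0xF3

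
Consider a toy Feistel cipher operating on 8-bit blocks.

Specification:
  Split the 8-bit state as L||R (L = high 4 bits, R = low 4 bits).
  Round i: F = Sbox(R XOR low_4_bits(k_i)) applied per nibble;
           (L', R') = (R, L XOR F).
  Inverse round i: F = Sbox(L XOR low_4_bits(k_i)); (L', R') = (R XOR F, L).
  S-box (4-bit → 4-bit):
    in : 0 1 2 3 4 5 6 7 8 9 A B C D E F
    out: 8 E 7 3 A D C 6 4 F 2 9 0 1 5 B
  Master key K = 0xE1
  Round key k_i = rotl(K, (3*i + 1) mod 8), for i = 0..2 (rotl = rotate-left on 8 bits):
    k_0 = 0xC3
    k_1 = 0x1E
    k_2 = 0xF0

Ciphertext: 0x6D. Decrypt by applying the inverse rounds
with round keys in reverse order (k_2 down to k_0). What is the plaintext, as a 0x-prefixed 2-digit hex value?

s_0 = ciphertext = 0x6D
s_1 = InvRound(s_0, k_2) = 0x16
s_2 = InvRound(s_1, k_1) = 0xD1
s_3 = InvRound(s_2, k_0) = 0x4D

0x4D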